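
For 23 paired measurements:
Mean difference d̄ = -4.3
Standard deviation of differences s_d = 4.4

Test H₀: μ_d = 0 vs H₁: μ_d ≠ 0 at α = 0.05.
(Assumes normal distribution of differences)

df = n - 1 = 22
SE = s_d/√n = 4.4/√23 = 0.9175
t = d̄/SE = -4.3/0.9175 = -4.6866
Critical value: t_{0.025,22} = ±2.074
p-value ≈ 0.0001
Decision: reject H₀

Answer: t = -4.6866, reject H₀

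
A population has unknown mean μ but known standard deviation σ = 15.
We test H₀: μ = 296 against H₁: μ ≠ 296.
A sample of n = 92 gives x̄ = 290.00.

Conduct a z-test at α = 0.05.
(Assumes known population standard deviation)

Standard error: SE = σ/√n = 15/√92 = 1.5639
z-statistic: z = (x̄ - μ₀)/SE = (290.00 - 296)/1.5639 = -3.8366
Critical value: ±1.960
p-value = 0.0001
Decision: reject H₀

Answer: z = -3.8366, reject H₀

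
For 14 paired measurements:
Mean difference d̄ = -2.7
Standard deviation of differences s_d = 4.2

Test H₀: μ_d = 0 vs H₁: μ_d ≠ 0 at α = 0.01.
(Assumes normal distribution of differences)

df = n - 1 = 13
SE = s_d/√n = 4.2/√14 = 1.1225
t = d̄/SE = -2.7/1.1225 = -2.4053
Critical value: t_{0.005,13} = ±3.012
p-value ≈ 0.0318
Decision: fail to reject H₀

Answer: t = -2.4053, fail to reject H₀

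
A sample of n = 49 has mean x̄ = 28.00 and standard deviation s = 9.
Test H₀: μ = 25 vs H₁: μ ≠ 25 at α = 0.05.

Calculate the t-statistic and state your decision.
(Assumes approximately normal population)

Answer: t = 2.3334, reject H₀

Derivation:
df = n - 1 = 48
SE = s/√n = 9/√49 = 1.2857
t = (x̄ - μ₀)/SE = (28.00 - 25)/1.2857 = 2.3334
Critical value: t_{0.025,48} = ±2.011
p-value ≈ 0.0239
Decision: reject H₀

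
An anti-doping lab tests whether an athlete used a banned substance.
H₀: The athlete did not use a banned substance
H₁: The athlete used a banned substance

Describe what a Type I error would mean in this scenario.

Answer: Falsely accusing a clean athlete of doping

Derivation:
A Type I error (probability α) occurs when we reject a true H₀.
A Type II error (probability β) occurs when we fail to reject a false H₀.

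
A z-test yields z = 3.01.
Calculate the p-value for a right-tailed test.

For z = 3.01:
p = P(Z > 3.01) = 1 - Φ(3.01) = 0.0013

Answer: p-value ≈ 0.0013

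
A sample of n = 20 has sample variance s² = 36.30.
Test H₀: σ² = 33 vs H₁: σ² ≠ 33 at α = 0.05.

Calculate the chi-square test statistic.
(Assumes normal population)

Answer: χ² = 20.9000, fail to reject H₀

Derivation:
df = n - 1 = 19
χ² = (n-1)s²/σ₀² = 19×36.30/33 = 20.9000
Critical values: χ²_{0.975,19} = 8.907, χ²_{0.025,19} = 32.852
Rejection region: χ² < 8.907 or χ² > 32.852
Decision: fail to reject H₀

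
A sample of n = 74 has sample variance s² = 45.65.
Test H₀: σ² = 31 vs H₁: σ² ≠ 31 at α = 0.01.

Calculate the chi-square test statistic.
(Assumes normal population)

df = n - 1 = 73
χ² = (n-1)s²/σ₀² = 73×45.65/31 = 107.4984
Critical values: χ²_{0.995,73} = 45.629, χ²_{0.005,73} = 107.862
Rejection region: χ² < 45.629 or χ² > 107.862
Decision: fail to reject H₀

Answer: χ² = 107.4984, fail to reject H₀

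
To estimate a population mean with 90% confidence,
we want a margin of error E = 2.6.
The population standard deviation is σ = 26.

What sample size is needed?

Answer: n = 271

Derivation:
z_0.05 = 1.645
n = (z×σ/E)² = (1.645×26/2.6)²
n = 270.6025
Round up: n = 271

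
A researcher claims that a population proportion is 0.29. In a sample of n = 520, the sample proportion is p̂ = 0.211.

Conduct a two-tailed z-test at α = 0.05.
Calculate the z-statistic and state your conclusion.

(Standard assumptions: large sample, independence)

H₀: p = 0.29, H₁: p ≠ 0.29
Standard error: SE = √(p₀(1-p₀)/n) = √(0.29×0.71/520) = 0.019899
z-statistic: z = (p̂ - p₀)/SE = (0.211 - 0.29)/0.019899 = -3.9700
Critical value: z_0.025 = ±1.960
p-value = 0.0001
Decision: reject H₀ at α = 0.05

Answer: z = -3.9700, reject H₀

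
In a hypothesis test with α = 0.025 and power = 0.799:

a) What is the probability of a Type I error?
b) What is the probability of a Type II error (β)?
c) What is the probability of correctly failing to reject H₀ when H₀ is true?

a) Type I error probability = α = 0.025
b) Power = P(reject H₀ | H₁ true) = 1 - β = 0.799, so Type II error probability = β = 1 - Power = 0.201
c) P(fail to reject H₀ | H₀ true) = 1 - α = 0.975

Answer: a) 0.025, b) 0.201, c) 0.975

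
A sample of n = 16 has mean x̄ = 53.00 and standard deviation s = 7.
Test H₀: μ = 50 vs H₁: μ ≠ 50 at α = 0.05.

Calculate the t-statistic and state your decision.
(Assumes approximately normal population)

Answer: t = 1.7143, fail to reject H₀

Derivation:
df = n - 1 = 15
SE = s/√n = 7/√16 = 1.7500
t = (x̄ - μ₀)/SE = (53.00 - 50)/1.7500 = 1.7143
Critical value: t_{0.025,15} = ±2.131
p-value ≈ 0.1071
Decision: fail to reject H₀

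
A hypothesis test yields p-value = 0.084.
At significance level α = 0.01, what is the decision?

Answer: fail to reject H₀

Derivation:
Compare p-value to α:
0.084 ≥ 0.01
Decision: fail to reject H₀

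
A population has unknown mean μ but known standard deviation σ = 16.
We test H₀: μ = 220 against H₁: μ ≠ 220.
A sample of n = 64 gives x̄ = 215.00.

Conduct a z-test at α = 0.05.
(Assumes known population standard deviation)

Answer: z = -2.5000, reject H₀

Derivation:
Standard error: SE = σ/√n = 16/√64 = 2.0000
z-statistic: z = (x̄ - μ₀)/SE = (215.00 - 220)/2.0000 = -2.5000
Critical value: ±1.960
p-value = 0.0124
Decision: reject H₀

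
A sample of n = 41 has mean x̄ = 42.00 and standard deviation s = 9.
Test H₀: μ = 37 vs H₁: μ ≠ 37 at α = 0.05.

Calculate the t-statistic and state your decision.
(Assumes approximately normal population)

Answer: t = 3.5572, reject H₀

Derivation:
df = n - 1 = 40
SE = s/√n = 9/√41 = 1.4056
t = (x̄ - μ₀)/SE = (42.00 - 37)/1.4056 = 3.5572
Critical value: t_{0.025,40} = ±2.021
p-value ≈ 0.0010
Decision: reject H₀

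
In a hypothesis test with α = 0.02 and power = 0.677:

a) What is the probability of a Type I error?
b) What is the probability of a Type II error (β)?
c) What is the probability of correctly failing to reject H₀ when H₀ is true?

a) Type I error probability = α = 0.02
b) Power = P(reject H₀ | H₁ true) = 1 - β = 0.677, so Type II error probability = β = 1 - Power = 0.323
c) P(fail to reject H₀ | H₀ true) = 1 - α = 0.98

Answer: a) 0.02, b) 0.323, c) 0.98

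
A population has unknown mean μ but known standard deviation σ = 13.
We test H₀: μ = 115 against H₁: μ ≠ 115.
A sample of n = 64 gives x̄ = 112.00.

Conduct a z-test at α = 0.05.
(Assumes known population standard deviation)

Standard error: SE = σ/√n = 13/√64 = 1.6250
z-statistic: z = (x̄ - μ₀)/SE = (112.00 - 115)/1.6250 = -1.8462
Critical value: ±1.960
p-value = 0.0649
Decision: fail to reject H₀

Answer: z = -1.8462, fail to reject H₀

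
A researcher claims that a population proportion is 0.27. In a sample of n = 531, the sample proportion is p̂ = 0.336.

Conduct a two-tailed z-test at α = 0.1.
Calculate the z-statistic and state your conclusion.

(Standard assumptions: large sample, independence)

H₀: p = 0.27, H₁: p ≠ 0.27
Standard error: SE = √(p₀(1-p₀)/n) = √(0.27×0.73/531) = 0.019266
z-statistic: z = (p̂ - p₀)/SE = (0.336 - 0.27)/0.019266 = 3.4257
Critical value: z_0.05 = ±1.645
p-value = 0.0006
Decision: reject H₀ at α = 0.1

Answer: z = 3.4257, reject H₀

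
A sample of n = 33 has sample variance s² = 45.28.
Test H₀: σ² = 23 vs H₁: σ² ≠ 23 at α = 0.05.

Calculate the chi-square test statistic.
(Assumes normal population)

df = n - 1 = 32
χ² = (n-1)s²/σ₀² = 32×45.28/23 = 62.9983
Critical values: χ²_{0.975,32} = 18.291, χ²_{0.025,32} = 49.480
Rejection region: χ² < 18.291 or χ² > 49.480
Decision: reject H₀

Answer: χ² = 62.9983, reject H₀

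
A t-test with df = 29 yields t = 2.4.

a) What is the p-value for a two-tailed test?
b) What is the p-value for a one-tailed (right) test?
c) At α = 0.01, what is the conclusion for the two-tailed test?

Using t-distribution with df = 29:
a) Two-tailed: p = 2×P(T > 2.4) = 0.0230
b) One-tailed: p = P(T > 2.4) = 0.0115
c) 0.0230 ≥ 0.01, fail to reject H₀

Answer: a) 0.0230, b) 0.0115, c) fail to reject H₀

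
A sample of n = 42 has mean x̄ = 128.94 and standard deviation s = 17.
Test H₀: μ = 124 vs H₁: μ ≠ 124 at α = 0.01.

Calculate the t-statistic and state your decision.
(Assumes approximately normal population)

df = n - 1 = 41
SE = s/√n = 17/√42 = 2.6232
t = (x̄ - μ₀)/SE = (128.94 - 124)/2.6232 = 1.8832
Critical value: t_{0.005,41} = ±2.701
p-value ≈ 0.0668
Decision: fail to reject H₀

Answer: t = 1.8832, fail to reject H₀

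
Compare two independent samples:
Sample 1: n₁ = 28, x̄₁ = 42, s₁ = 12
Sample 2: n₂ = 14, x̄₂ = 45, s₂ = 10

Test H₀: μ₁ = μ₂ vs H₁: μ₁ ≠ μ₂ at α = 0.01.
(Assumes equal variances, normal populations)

Pooled variance: s²_p = [27×12² + 13×10²]/(40) = 129.7000
s_p = 11.3886
SE = s_p×√(1/n₁ + 1/n₂) = 11.3886×√(1/28 + 1/14) = 3.7278
t = (x̄₁ - x̄₂)/SE = (42 - 45)/3.7278 = -0.8048
df = 40, t-critical = ±2.704
Decision: fail to reject H₀

Answer: t = -0.8048, fail to reject H₀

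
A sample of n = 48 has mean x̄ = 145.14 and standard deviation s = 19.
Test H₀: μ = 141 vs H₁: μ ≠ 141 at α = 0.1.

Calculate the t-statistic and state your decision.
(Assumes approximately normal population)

df = n - 1 = 47
SE = s/√n = 19/√48 = 2.7424
t = (x̄ - μ₀)/SE = (145.14 - 141)/2.7424 = 1.5096
Critical value: t_{0.05,47} = ±1.678
p-value ≈ 0.1378
Decision: fail to reject H₀

Answer: t = 1.5096, fail to reject H₀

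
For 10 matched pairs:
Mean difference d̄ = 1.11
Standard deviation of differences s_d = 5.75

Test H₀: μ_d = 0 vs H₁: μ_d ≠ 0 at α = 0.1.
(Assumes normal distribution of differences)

Answer: t = 0.6105, fail to reject H₀

Derivation:
df = n - 1 = 9
SE = s_d/√n = 5.75/√10 = 1.8183
t = d̄/SE = 1.11/1.8183 = 0.6105
Critical value: t_{0.05,9} = ±1.833
p-value ≈ 0.5566
Decision: fail to reject H₀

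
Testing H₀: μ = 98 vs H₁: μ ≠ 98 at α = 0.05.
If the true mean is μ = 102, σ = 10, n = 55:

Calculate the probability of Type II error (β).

Answer: β ≈ 0.1571

Derivation:
SE = σ/√n = 10/√55 = 1.3484
Critical values: μ₀ ± z_0.025×SE = 98 ± 1.960×1.3484
Acceptance region: (95.3571, 100.6429)
Under H₁ (μ = 102): z_high = (100.6429 - 102)/1.3484 = -1.0065, z_low = (95.3571 - 102)/1.3484 = -4.9265
β = P(not reject | H₁) = Φ(-1.0065) - Φ(-4.9265) ≈ 0.1571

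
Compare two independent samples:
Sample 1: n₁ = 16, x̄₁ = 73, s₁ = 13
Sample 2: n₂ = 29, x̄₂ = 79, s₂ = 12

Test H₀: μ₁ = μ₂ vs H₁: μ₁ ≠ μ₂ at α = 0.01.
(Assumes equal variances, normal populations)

Pooled variance: s²_p = [15×13² + 28×12²]/(43) = 152.7209
s_p = 12.3580
SE = s_p×√(1/n₁ + 1/n₂) = 12.3580×√(1/16 + 1/29) = 3.8485
t = (x̄₁ - x̄₂)/SE = (73 - 79)/3.8485 = -1.5590
df = 43, t-critical = ±2.695
Decision: fail to reject H₀

Answer: t = -1.5590, fail to reject H₀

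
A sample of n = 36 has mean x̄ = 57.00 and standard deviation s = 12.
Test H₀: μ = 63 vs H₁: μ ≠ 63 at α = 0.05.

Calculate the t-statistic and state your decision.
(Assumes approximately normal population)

df = n - 1 = 35
SE = s/√n = 12/√36 = 2.0000
t = (x̄ - μ₀)/SE = (57.00 - 63)/2.0000 = -3.0000
Critical value: t_{0.025,35} = ±2.030
p-value ≈ 0.0049
Decision: reject H₀

Answer: t = -3.0000, reject H₀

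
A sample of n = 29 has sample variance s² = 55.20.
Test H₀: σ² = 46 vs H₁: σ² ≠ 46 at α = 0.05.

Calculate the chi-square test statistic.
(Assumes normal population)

Answer: χ² = 33.6000, fail to reject H₀

Derivation:
df = n - 1 = 28
χ² = (n-1)s²/σ₀² = 28×55.20/46 = 33.6000
Critical values: χ²_{0.975,28} = 15.308, χ²_{0.025,28} = 44.461
Rejection region: χ² < 15.308 or χ² > 44.461
Decision: fail to reject H₀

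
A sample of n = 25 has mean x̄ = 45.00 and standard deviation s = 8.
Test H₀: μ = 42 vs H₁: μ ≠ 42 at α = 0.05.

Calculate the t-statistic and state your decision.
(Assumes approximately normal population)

Answer: t = 1.8750, fail to reject H₀

Derivation:
df = n - 1 = 24
SE = s/√n = 8/√25 = 1.6000
t = (x̄ - μ₀)/SE = (45.00 - 42)/1.6000 = 1.8750
Critical value: t_{0.025,24} = ±2.064
p-value ≈ 0.0730
Decision: fail to reject H₀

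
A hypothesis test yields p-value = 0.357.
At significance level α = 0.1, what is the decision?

Compare p-value to α:
0.357 ≥ 0.1
Decision: fail to reject H₀

Answer: fail to reject H₀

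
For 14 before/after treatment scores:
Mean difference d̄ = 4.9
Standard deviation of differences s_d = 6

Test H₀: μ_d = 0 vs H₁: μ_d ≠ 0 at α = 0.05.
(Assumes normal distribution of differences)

df = n - 1 = 13
SE = s_d/√n = 6/√14 = 1.6036
t = d̄/SE = 4.9/1.6036 = 3.0556
Critical value: t_{0.025,13} = ±2.160
p-value ≈ 0.0092
Decision: reject H₀

Answer: t = 3.0556, reject H₀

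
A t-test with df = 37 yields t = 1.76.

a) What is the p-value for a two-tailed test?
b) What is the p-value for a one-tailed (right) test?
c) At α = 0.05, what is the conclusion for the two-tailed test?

Answer: a) 0.0867, b) 0.0433, c) fail to reject H₀

Derivation:
Using t-distribution with df = 37:
a) Two-tailed: p = 2×P(T > 1.76) = 0.0867
b) One-tailed: p = P(T > 1.76) = 0.0433
c) 0.0867 ≥ 0.05, fail to reject H₀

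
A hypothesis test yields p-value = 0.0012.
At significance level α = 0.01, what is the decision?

Answer: reject H₀

Derivation:
Compare p-value to α:
0.0012 < 0.01
Decision: reject H₀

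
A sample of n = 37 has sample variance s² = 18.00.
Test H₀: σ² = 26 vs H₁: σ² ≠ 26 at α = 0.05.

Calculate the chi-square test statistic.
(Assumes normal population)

df = n - 1 = 36
χ² = (n-1)s²/σ₀² = 36×18.00/26 = 24.9231
Critical values: χ²_{0.975,36} = 21.336, χ²_{0.025,36} = 54.437
Rejection region: χ² < 21.336 or χ² > 54.437
Decision: fail to reject H₀

Answer: χ² = 24.9231, fail to reject H₀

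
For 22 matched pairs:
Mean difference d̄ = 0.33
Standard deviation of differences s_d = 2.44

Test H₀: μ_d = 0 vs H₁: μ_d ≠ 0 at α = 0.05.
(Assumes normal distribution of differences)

Answer: t = 0.6344, fail to reject H₀

Derivation:
df = n - 1 = 21
SE = s_d/√n = 2.44/√22 = 0.5202
t = d̄/SE = 0.33/0.5202 = 0.6344
Critical value: t_{0.025,21} = ±2.080
p-value ≈ 0.5327
Decision: fail to reject H₀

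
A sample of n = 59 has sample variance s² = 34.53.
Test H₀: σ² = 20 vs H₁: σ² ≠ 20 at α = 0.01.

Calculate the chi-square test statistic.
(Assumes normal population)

Answer: χ² = 100.1370, reject H₀

Derivation:
df = n - 1 = 58
χ² = (n-1)s²/σ₀² = 58×34.53/20 = 100.1370
Critical values: χ²_{0.995,58} = 34.008, χ²_{0.005,58} = 89.477
Rejection region: χ² < 34.008 or χ² > 89.477
Decision: reject H₀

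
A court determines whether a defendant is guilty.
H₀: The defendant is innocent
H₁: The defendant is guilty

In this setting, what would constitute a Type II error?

Type I error (α): Rejecting H₀ when H₀ is true
Type II error (β): Failing to reject H₀ when H₁ is true

Answer: Acquitting a guilty person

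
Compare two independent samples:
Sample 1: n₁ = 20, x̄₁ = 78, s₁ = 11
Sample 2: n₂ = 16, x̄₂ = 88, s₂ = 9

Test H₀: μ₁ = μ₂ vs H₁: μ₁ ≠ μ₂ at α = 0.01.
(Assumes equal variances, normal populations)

Pooled variance: s²_p = [19×11² + 15×9²]/(34) = 103.3529
s_p = 10.1663
SE = s_p×√(1/n₁ + 1/n₂) = 10.1663×√(1/20 + 1/16) = 3.4099
t = (x̄₁ - x̄₂)/SE = (78 - 88)/3.4099 = -2.9326
df = 34, t-critical = ±2.728
Decision: reject H₀

Answer: t = -2.9326, reject H₀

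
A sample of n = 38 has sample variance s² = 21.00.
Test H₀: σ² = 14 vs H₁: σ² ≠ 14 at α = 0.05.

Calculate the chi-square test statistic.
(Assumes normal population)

df = n - 1 = 37
χ² = (n-1)s²/σ₀² = 37×21.00/14 = 55.5000
Critical values: χ²_{0.975,37} = 22.106, χ²_{0.025,37} = 55.668
Rejection region: χ² < 22.106 or χ² > 55.668
Decision: fail to reject H₀

Answer: χ² = 55.5000, fail to reject H₀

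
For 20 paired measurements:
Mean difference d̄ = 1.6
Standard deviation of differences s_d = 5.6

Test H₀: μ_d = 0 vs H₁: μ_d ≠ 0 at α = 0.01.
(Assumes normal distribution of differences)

Answer: t = 1.2778, fail to reject H₀

Derivation:
df = n - 1 = 19
SE = s_d/√n = 5.6/√20 = 1.2522
t = d̄/SE = 1.6/1.2522 = 1.2778
Critical value: t_{0.005,19} = ±2.861
p-value ≈ 0.2167
Decision: fail to reject H₀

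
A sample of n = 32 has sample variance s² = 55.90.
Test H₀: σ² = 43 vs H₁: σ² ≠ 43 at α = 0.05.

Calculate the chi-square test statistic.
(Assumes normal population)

df = n - 1 = 31
χ² = (n-1)s²/σ₀² = 31×55.90/43 = 40.3000
Critical values: χ²_{0.975,31} = 17.539, χ²_{0.025,31} = 48.232
Rejection region: χ² < 17.539 or χ² > 48.232
Decision: fail to reject H₀

Answer: χ² = 40.3000, fail to reject H₀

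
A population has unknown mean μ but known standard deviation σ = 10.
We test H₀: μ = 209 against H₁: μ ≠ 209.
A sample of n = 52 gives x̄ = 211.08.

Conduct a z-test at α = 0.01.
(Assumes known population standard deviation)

Standard error: SE = σ/√n = 10/√52 = 1.3868
z-statistic: z = (x̄ - μ₀)/SE = (211.08 - 209)/1.3868 = 1.4999
Critical value: ±2.576
p-value = 0.1336
Decision: fail to reject H₀

Answer: z = 1.4999, fail to reject H₀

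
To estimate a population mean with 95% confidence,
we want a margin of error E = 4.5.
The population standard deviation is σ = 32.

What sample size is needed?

Answer: n = 195

Derivation:
z_0.025 = 1.960
n = (z×σ/E)² = (1.960×32/4.5)²
n = 194.2616
Round up: n = 195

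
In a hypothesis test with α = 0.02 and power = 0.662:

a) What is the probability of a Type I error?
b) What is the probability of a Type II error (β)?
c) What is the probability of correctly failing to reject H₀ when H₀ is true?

a) Type I error probability = α = 0.02
b) Power = P(reject H₀ | H₁ true) = 1 - β = 0.662, so Type II error probability = β = 1 - Power = 0.338
c) P(fail to reject H₀ | H₀ true) = 1 - α = 0.98

Answer: a) 0.02, b) 0.338, c) 0.98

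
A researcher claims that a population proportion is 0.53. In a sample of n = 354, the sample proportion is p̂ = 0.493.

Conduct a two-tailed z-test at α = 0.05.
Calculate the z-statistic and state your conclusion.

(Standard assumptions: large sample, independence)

Answer: z = -1.3948, fail to reject H₀

Derivation:
H₀: p = 0.53, H₁: p ≠ 0.53
Standard error: SE = √(p₀(1-p₀)/n) = √(0.53×0.47/354) = 0.026527
z-statistic: z = (p̂ - p₀)/SE = (0.493 - 0.53)/0.026527 = -1.3948
Critical value: z_0.025 = ±1.960
p-value = 0.1631
Decision: fail to reject H₀ at α = 0.05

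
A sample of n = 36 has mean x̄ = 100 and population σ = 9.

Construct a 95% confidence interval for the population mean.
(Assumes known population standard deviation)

Confidence level: 95%, α = 0.05
z_0.025 = 1.960
SE = σ/√n = 9/√36 = 1.5000
Margin of error = 1.960 × 1.5000 = 2.9400
CI: x̄ ± margin = 100 ± 2.9400
CI: (97.0600, 102.9400)

Answer: (97.0600, 102.9400)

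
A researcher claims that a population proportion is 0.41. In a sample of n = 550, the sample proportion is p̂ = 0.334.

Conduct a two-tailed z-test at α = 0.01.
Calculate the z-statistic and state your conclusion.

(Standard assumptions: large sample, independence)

Answer: z = -3.6239, reject H₀

Derivation:
H₀: p = 0.41, H₁: p ≠ 0.41
Standard error: SE = √(p₀(1-p₀)/n) = √(0.41×0.59/550) = 0.020972
z-statistic: z = (p̂ - p₀)/SE = (0.334 - 0.41)/0.020972 = -3.6239
Critical value: z_0.005 = ±2.576
p-value = 0.0003
Decision: reject H₀ at α = 0.01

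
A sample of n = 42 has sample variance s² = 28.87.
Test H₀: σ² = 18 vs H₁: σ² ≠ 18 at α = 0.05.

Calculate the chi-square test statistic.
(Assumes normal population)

Answer: χ² = 65.7594, reject H₀

Derivation:
df = n - 1 = 41
χ² = (n-1)s²/σ₀² = 41×28.87/18 = 65.7594
Critical values: χ²_{0.975,41} = 25.215, χ²_{0.025,41} = 60.561
Rejection region: χ² < 25.215 or χ² > 60.561
Decision: reject H₀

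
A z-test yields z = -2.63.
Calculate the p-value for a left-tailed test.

Answer: p-value ≈ 0.0043

Derivation:
For z = -2.63:
p = P(Z < -2.63) = Φ(-2.63) = 0.0043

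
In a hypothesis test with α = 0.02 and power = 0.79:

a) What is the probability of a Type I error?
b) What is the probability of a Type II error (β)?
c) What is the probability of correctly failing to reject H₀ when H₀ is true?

a) Type I error probability = α = 0.02
b) Power = P(reject H₀ | H₁ true) = 1 - β = 0.79, so Type II error probability = β = 1 - Power = 0.21
c) P(fail to reject H₀ | H₀ true) = 1 - α = 0.98

Answer: a) 0.02, b) 0.21, c) 0.98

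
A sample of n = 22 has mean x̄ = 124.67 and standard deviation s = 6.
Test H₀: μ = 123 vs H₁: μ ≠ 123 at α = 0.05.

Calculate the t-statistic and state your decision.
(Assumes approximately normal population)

Answer: t = 1.3055, fail to reject H₀

Derivation:
df = n - 1 = 21
SE = s/√n = 6/√22 = 1.2792
t = (x̄ - μ₀)/SE = (124.67 - 123)/1.2792 = 1.3055
Critical value: t_{0.025,21} = ±2.080
p-value ≈ 0.2058
Decision: fail to reject H₀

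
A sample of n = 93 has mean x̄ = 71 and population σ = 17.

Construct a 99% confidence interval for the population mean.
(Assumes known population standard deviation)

Confidence level: 99%, α = 0.01
z_0.005 = 2.576
SE = σ/√n = 17/√93 = 1.7628
Margin of error = 2.576 × 1.7628 = 4.5410
CI: x̄ ± margin = 71 ± 4.5410
CI: (66.4590, 75.5410)

Answer: (66.4590, 75.5410)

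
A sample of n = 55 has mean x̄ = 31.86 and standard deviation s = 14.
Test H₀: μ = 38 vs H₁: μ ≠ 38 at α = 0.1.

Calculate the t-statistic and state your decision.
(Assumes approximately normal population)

df = n - 1 = 54
SE = s/√n = 14/√55 = 1.8878
t = (x̄ - μ₀)/SE = (31.86 - 38)/1.8878 = -3.2525
Critical value: t_{0.05,54} = ±1.674
p-value ≈ 0.0020
Decision: reject H₀

Answer: t = -3.2525, reject H₀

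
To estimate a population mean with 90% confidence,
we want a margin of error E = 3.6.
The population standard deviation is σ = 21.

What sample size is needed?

z_0.05 = 1.645
n = (z×σ/E)² = (1.645×21/3.6)²
n = 92.0800
Round up: n = 93

Answer: n = 93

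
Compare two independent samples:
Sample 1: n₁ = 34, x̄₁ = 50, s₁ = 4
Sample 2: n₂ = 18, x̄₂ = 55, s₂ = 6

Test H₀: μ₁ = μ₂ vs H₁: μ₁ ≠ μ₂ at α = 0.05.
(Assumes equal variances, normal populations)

Answer: t = -3.5925, reject H₀

Derivation:
Pooled variance: s²_p = [33×4² + 17×6²]/(50) = 22.8000
s_p = 4.7749
SE = s_p×√(1/n₁ + 1/n₂) = 4.7749×√(1/34 + 1/18) = 1.3918
t = (x̄₁ - x̄₂)/SE = (50 - 55)/1.3918 = -3.5925
df = 50, t-critical = ±2.009
Decision: reject H₀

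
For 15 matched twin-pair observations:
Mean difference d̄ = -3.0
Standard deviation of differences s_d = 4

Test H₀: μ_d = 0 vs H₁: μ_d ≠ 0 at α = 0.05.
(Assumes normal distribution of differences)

Answer: t = -2.9047, reject H₀

Derivation:
df = n - 1 = 14
SE = s_d/√n = 4/√15 = 1.0328
t = d̄/SE = -3.0/1.0328 = -2.9047
Critical value: t_{0.025,14} = ±2.145
p-value ≈ 0.0115
Decision: reject H₀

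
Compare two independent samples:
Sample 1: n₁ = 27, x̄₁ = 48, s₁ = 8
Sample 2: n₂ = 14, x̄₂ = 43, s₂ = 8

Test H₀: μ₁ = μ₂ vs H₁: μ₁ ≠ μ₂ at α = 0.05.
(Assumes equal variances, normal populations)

Pooled variance: s²_p = [26×8² + 13×8²]/(39) = 64.0000
s_p = 8.0000
SE = s_p×√(1/n₁ + 1/n₂) = 8.0000×√(1/27 + 1/14) = 2.6347
t = (x̄₁ - x̄₂)/SE = (48 - 43)/2.6347 = 1.8977
df = 39, t-critical = ±2.023
Decision: fail to reject H₀

Answer: t = 1.8977, fail to reject H₀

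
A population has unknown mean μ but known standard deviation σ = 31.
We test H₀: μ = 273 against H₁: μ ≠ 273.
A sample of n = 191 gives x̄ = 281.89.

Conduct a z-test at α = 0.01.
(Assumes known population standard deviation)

Standard error: SE = σ/√n = 31/√191 = 2.2431
z-statistic: z = (x̄ - μ₀)/SE = (281.89 - 273)/2.2431 = 3.9633
Critical value: ±2.576
p-value = 0.0001
Decision: reject H₀

Answer: z = 3.9633, reject H₀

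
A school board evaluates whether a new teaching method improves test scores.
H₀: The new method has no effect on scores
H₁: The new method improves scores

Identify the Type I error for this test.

Type I error (α): Rejecting H₀ when H₀ is true
Type II error (β): Failing to reject H₀ when H₁ is true

Answer: Concluding the new method improves scores when it actually doesn't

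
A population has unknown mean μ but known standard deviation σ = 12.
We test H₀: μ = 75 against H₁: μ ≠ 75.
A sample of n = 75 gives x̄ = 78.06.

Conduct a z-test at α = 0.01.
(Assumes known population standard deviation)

Standard error: SE = σ/√n = 12/√75 = 1.3856
z-statistic: z = (x̄ - μ₀)/SE = (78.06 - 75)/1.3856 = 2.2084
Critical value: ±2.576
p-value = 0.0272
Decision: fail to reject H₀

Answer: z = 2.2084, fail to reject H₀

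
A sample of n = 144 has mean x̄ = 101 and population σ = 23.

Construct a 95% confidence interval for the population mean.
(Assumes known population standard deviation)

Confidence level: 95%, α = 0.05
z_0.025 = 1.960
SE = σ/√n = 23/√144 = 1.9167
Margin of error = 1.960 × 1.9167 = 3.7567
CI: x̄ ± margin = 101 ± 3.7567
CI: (97.2433, 104.7567)

Answer: (97.2433, 104.7567)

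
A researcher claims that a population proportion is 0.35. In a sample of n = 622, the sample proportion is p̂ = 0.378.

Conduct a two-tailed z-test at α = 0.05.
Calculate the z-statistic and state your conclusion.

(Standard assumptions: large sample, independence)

H₀: p = 0.35, H₁: p ≠ 0.35
Standard error: SE = √(p₀(1-p₀)/n) = √(0.35×0.65/622) = 0.019125
z-statistic: z = (p̂ - p₀)/SE = (0.378 - 0.35)/0.019125 = 1.4641
Critical value: z_0.025 = ±1.960
p-value = 0.1432
Decision: fail to reject H₀ at α = 0.05

Answer: z = 1.4641, fail to reject H₀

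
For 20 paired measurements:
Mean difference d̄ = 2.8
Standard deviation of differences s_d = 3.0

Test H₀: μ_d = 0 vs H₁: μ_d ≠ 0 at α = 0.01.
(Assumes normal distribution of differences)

Answer: t = 4.1741, reject H₀

Derivation:
df = n - 1 = 19
SE = s_d/√n = 3.0/√20 = 0.6708
t = d̄/SE = 2.8/0.6708 = 4.1741
Critical value: t_{0.005,19} = ±2.861
p-value ≈ 0.0005
Decision: reject H₀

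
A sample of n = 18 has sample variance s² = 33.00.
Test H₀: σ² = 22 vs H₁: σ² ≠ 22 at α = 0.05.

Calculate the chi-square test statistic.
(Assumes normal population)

Answer: χ² = 25.5000, fail to reject H₀

Derivation:
df = n - 1 = 17
χ² = (n-1)s²/σ₀² = 17×33.00/22 = 25.5000
Critical values: χ²_{0.975,17} = 7.564, χ²_{0.025,17} = 30.191
Rejection region: χ² < 7.564 or χ² > 30.191
Decision: fail to reject H₀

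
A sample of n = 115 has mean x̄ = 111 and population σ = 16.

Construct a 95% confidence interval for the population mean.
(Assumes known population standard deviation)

Answer: (108.0757, 113.9243)

Derivation:
Confidence level: 95%, α = 0.05
z_0.025 = 1.960
SE = σ/√n = 16/√115 = 1.4920
Margin of error = 1.960 × 1.4920 = 2.9243
CI: x̄ ± margin = 111 ± 2.9243
CI: (108.0757, 113.9243)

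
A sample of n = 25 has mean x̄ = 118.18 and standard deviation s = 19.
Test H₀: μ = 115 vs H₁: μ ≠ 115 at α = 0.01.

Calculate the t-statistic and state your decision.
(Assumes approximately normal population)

df = n - 1 = 24
SE = s/√n = 19/√25 = 3.8000
t = (x̄ - μ₀)/SE = (118.18 - 115)/3.8000 = 0.8368
Critical value: t_{0.005,24} = ±2.797
p-value ≈ 0.4110
Decision: fail to reject H₀

Answer: t = 0.8368, fail to reject H₀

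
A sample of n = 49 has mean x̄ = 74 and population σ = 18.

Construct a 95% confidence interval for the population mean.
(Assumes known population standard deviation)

Confidence level: 95%, α = 0.05
z_0.025 = 1.960
SE = σ/√n = 18/√49 = 2.5714
Margin of error = 1.960 × 2.5714 = 5.0399
CI: x̄ ± margin = 74 ± 5.0399
CI: (68.9601, 79.0399)

Answer: (68.9601, 79.0399)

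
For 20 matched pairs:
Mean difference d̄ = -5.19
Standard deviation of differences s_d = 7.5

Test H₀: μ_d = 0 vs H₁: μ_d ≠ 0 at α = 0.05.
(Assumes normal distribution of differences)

df = n - 1 = 19
SE = s_d/√n = 7.5/√20 = 1.6771
t = d̄/SE = -5.19/1.6771 = -3.0946
Critical value: t_{0.025,19} = ±2.093
p-value ≈ 0.0060
Decision: reject H₀

Answer: t = -3.0946, reject H₀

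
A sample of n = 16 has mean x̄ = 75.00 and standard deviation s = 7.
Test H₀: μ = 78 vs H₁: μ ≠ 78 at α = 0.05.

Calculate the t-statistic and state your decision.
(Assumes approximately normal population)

Answer: t = -1.7143, fail to reject H₀

Derivation:
df = n - 1 = 15
SE = s/√n = 7/√16 = 1.7500
t = (x̄ - μ₀)/SE = (75.00 - 78)/1.7500 = -1.7143
Critical value: t_{0.025,15} = ±2.131
p-value ≈ 0.1071
Decision: fail to reject H₀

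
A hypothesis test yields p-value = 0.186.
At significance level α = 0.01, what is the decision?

Compare p-value to α:
0.186 ≥ 0.01
Decision: fail to reject H₀

Answer: fail to reject H₀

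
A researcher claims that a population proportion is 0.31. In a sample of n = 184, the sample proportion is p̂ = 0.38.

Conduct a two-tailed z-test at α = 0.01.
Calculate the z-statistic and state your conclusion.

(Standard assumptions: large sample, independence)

Answer: z = 2.0531, fail to reject H₀

Derivation:
H₀: p = 0.31, H₁: p ≠ 0.31
Standard error: SE = √(p₀(1-p₀)/n) = √(0.31×0.69/184) = 0.034095
z-statistic: z = (p̂ - p₀)/SE = (0.38 - 0.31)/0.034095 = 2.0531
Critical value: z_0.005 = ±2.576
p-value = 0.0401
Decision: fail to reject H₀ at α = 0.01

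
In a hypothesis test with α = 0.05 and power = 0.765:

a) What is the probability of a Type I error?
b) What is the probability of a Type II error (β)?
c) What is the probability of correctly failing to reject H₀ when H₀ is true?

Answer: a) 0.05, b) 0.235, c) 0.95

Derivation:
a) Type I error probability = α = 0.05
b) Power = P(reject H₀ | H₁ true) = 1 - β = 0.765, so Type II error probability = β = 1 - Power = 0.235
c) P(fail to reject H₀ | H₀ true) = 1 - α = 0.95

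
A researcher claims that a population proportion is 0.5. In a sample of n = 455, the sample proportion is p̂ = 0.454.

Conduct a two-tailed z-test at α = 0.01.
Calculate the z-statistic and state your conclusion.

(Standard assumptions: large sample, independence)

Answer: z = -1.9625, fail to reject H₀

Derivation:
H₀: p = 0.5, H₁: p ≠ 0.5
Standard error: SE = √(p₀(1-p₀)/n) = √(0.5×0.5/455) = 0.023440
z-statistic: z = (p̂ - p₀)/SE = (0.454 - 0.5)/0.023440 = -1.9625
Critical value: z_0.005 = ±2.576
p-value = 0.0497
Decision: fail to reject H₀ at α = 0.01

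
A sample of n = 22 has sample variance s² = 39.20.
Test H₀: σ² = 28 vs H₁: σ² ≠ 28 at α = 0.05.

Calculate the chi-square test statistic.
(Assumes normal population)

Answer: χ² = 29.4000, fail to reject H₀

Derivation:
df = n - 1 = 21
χ² = (n-1)s²/σ₀² = 21×39.20/28 = 29.4000
Critical values: χ²_{0.975,21} = 10.283, χ²_{0.025,21} = 35.479
Rejection region: χ² < 10.283 or χ² > 35.479
Decision: fail to reject H₀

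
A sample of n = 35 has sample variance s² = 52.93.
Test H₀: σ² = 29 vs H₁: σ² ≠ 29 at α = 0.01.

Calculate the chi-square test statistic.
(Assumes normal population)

Answer: χ² = 62.0559, reject H₀

Derivation:
df = n - 1 = 34
χ² = (n-1)s²/σ₀² = 34×52.93/29 = 62.0559
Critical values: χ²_{0.995,34} = 16.501, χ²_{0.005,34} = 58.964
Rejection region: χ² < 16.501 or χ² > 58.964
Decision: reject H₀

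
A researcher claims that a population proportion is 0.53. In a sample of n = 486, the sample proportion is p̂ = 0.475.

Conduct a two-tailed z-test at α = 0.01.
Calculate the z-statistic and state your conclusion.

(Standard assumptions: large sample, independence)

Answer: z = -2.4293, fail to reject H₀

Derivation:
H₀: p = 0.53, H₁: p ≠ 0.53
Standard error: SE = √(p₀(1-p₀)/n) = √(0.53×0.47/486) = 0.022640
z-statistic: z = (p̂ - p₀)/SE = (0.475 - 0.53)/0.022640 = -2.4293
Critical value: z_0.005 = ±2.576
p-value = 0.0151
Decision: fail to reject H₀ at α = 0.01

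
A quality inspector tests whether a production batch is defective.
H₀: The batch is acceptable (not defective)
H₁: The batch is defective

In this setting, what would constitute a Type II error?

A Type I error (probability α) occurs when we reject a true H₀.
A Type II error (probability β) occurs when we fail to reject a false H₀.

Answer: Shipping a defective batch to customers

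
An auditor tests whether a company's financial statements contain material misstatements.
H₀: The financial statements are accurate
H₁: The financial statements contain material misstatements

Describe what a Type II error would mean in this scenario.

Answer: Failing to detect material misstatements that are actually present

Derivation:
A Type I error (probability α) occurs when we reject a true H₀.
A Type II error (probability β) occurs when we fail to reject a false H₀.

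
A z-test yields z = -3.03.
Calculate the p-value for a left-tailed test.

For z = -3.03:
p = P(Z < -3.03) = Φ(-3.03) = 0.0012

Answer: p-value ≈ 0.0012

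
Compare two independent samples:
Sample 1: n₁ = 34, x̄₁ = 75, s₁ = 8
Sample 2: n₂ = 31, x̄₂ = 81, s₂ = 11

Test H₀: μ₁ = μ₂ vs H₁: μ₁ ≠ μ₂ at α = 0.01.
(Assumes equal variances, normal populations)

Answer: t = -2.5308, fail to reject H₀

Derivation:
Pooled variance: s²_p = [33×8² + 30×11²]/(63) = 91.1429
s_p = 9.5469
SE = s_p×√(1/n₁ + 1/n₂) = 9.5469×√(1/34 + 1/31) = 2.3708
t = (x̄₁ - x̄₂)/SE = (75 - 81)/2.3708 = -2.5308
df = 63, t-critical = ±2.656
Decision: fail to reject H₀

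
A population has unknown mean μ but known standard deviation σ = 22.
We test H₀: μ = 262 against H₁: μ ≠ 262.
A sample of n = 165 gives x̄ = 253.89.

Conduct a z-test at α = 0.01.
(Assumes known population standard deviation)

Answer: z = -4.7352, reject H₀

Derivation:
Standard error: SE = σ/√n = 22/√165 = 1.7127
z-statistic: z = (x̄ - μ₀)/SE = (253.89 - 262)/1.7127 = -4.7352
Critical value: ±2.576
p-value < 0.0001
Decision: reject H₀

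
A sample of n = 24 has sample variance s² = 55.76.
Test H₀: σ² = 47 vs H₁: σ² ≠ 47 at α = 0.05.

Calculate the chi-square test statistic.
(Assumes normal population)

df = n - 1 = 23
χ² = (n-1)s²/σ₀² = 23×55.76/47 = 27.2868
Critical values: χ²_{0.975,23} = 11.689, χ²_{0.025,23} = 38.076
Rejection region: χ² < 11.689 or χ² > 38.076
Decision: fail to reject H₀

Answer: χ² = 27.2868, fail to reject H₀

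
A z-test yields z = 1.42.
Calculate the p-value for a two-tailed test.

For z = 1.42:
p = 2×P(Z > |1.42|) = 2×(1 - Φ(1.42)) = 0.1556

Answer: p-value ≈ 0.1556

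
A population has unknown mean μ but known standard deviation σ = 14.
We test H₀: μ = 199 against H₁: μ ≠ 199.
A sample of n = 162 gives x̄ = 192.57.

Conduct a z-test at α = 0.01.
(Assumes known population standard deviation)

Standard error: SE = σ/√n = 14/√162 = 1.0999
z-statistic: z = (x̄ - μ₀)/SE = (192.57 - 199)/1.0999 = -5.8460
Critical value: ±2.576
p-value < 0.0001
Decision: reject H₀

Answer: z = -5.8460, reject H₀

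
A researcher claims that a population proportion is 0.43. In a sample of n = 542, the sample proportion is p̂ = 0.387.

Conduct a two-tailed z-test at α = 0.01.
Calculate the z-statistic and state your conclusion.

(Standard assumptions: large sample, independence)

Answer: z = -2.0221, fail to reject H₀

Derivation:
H₀: p = 0.43, H₁: p ≠ 0.43
Standard error: SE = √(p₀(1-p₀)/n) = √(0.43×0.57/542) = 0.021265
z-statistic: z = (p̂ - p₀)/SE = (0.387 - 0.43)/0.021265 = -2.0221
Critical value: z_0.005 = ±2.576
p-value = 0.0432
Decision: fail to reject H₀ at α = 0.01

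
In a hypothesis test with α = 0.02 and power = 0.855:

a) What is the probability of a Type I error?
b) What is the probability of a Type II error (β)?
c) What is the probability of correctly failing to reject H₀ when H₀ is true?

Answer: a) 0.02, b) 0.145, c) 0.98

Derivation:
a) Type I error probability = α = 0.02
b) Power = P(reject H₀ | H₁ true) = 1 - β = 0.855, so Type II error probability = β = 1 - Power = 0.145
c) P(fail to reject H₀ | H₀ true) = 1 - α = 0.98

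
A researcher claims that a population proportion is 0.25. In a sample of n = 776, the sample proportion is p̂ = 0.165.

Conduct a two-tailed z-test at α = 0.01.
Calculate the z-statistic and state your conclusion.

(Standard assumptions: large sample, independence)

H₀: p = 0.25, H₁: p ≠ 0.25
Standard error: SE = √(p₀(1-p₀)/n) = √(0.25×0.75/776) = 0.015544
z-statistic: z = (p̂ - p₀)/SE = (0.165 - 0.25)/0.015544 = -5.4683
Critical value: z_0.005 = ±2.576
p-value < 0.0001
Decision: reject H₀ at α = 0.01

Answer: z = -5.4683, reject H₀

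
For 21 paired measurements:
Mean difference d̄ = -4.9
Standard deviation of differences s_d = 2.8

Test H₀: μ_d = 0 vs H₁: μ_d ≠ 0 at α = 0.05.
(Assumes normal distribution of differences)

Answer: t = -8.0196, reject H₀

Derivation:
df = n - 1 = 20
SE = s_d/√n = 2.8/√21 = 0.6110
t = d̄/SE = -4.9/0.6110 = -8.0196
Critical value: t_{0.025,20} = ±2.086
p-value < 0.0001
Decision: reject H₀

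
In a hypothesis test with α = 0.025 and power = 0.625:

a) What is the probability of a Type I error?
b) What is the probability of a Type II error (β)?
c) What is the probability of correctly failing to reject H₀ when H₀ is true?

a) Type I error probability = α = 0.025
b) Power = P(reject H₀ | H₁ true) = 1 - β = 0.625, so Type II error probability = β = 1 - Power = 0.375
c) P(fail to reject H₀ | H₀ true) = 1 - α = 0.975

Answer: a) 0.025, b) 0.375, c) 0.975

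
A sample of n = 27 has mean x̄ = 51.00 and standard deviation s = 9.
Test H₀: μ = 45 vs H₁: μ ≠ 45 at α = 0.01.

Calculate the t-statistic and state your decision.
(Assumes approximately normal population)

Answer: t = 3.4640, reject H₀

Derivation:
df = n - 1 = 26
SE = s/√n = 9/√27 = 1.7321
t = (x̄ - μ₀)/SE = (51.00 - 45)/1.7321 = 3.4640
Critical value: t_{0.005,26} = ±2.779
p-value ≈ 0.0019
Decision: reject H₀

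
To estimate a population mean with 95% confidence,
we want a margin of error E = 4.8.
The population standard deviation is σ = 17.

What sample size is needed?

Answer: n = 49

Derivation:
z_0.025 = 1.960
n = (z×σ/E)² = (1.960×17/4.8)²
n = 48.1867
Round up: n = 49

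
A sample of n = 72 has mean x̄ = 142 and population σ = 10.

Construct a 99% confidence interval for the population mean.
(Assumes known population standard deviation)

Answer: (138.9642, 145.0358)

Derivation:
Confidence level: 99%, α = 0.01
z_0.005 = 2.576
SE = σ/√n = 10/√72 = 1.1785
Margin of error = 2.576 × 1.1785 = 3.0358
CI: x̄ ± margin = 142 ± 3.0358
CI: (138.9642, 145.0358)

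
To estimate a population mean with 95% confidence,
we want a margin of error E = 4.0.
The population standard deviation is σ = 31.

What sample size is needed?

z_0.025 = 1.960
n = (z×σ/E)² = (1.960×31/4.0)²
n = 230.7361
Round up: n = 231

Answer: n = 231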